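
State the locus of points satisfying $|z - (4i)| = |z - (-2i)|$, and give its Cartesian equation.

|z - z1| = |z - z2| means z is equidistant from z1 and z2,
i.e. the perpendicular bisector of the segment from (0, 4) to (0, -2) (midpoint (0, 1)).
With z = x + yi, square both sides:
(x - 0)^2 + (y - 4)^2 = (x - 0)^2 + (y - (-2))^2
The x^2 and y^2 terms cancel: 0x + (-12)y = 4 - 16 = -12
Simplify: y = 1
Locus: Perpendicular bisector of the segment from (0, 4) to (0, -2): the line y = 1


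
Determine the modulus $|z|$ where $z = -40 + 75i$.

|z| = sqrt(a^2 + b^2) = sqrt((-40)^2 + 75^2) = sqrt(7225) = 85


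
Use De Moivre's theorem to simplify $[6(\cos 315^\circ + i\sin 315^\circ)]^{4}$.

By De Moivre: z^n = r^n(cos(nθ) + i sin(nθ))
= 6^4(cos(4*315°) + i sin(4*315°))
= 1296(cos 180° + i sin 180°)
= -1296


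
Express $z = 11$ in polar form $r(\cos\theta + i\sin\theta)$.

r = |z| = sqrt(a^2 + b^2) = sqrt((11)^2 + (0)^2) = sqrt(121 + 0) = sqrt(121) = 11
b = 0 and a > 0, so z lies on the positive real axis: θ = 0°
z = 11(cos 0° + i sin 0°)


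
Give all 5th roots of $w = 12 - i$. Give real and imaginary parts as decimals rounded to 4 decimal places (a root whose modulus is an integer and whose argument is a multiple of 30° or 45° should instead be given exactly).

|w| = sqrt(145) ≈ 12.041595, arg(w) ≈ 355.236358°
Root modulus = sqrt(145)^(1/5) ≈ 1.644890
Root arguments: θ_k = (arg(w) + 360°k)/5 for k = 0, 1, ..., 4
Compute each root as (root modulus)(cos θ_k + i sin θ_k) using full-precision intermediates, then round to 4 decimal places.
Roots: 0.5342 + 1.5557i, -1.3145 + 0.9888i, -1.3466 - 0.9446i, 0.4822 - 1.5726i, 1.6447 - 0.0274i


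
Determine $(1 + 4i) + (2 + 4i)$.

(1 + 2) + (4 + 4)i = 3 + 8i


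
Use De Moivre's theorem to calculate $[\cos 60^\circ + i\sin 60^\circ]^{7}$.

By De Moivre: z^n = r^n(cos(nθ) + i sin(nθ))
= 1^7(cos(7*60°) + i sin(7*60°))
= 1(cos 60° + i sin 60°)
= 1/2 + (sqrt(3)/2)i


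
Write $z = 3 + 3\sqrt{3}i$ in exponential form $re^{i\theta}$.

r = |z| = sqrt((3)^2 + (3*sqrt(3))^2) = sqrt(9 + 27) = sqrt(36) = 6
θ = arctan(b/a) = arctan(5.1962/3) (quadrant-adjusted) = 60° = π/3
z = 6e^(i*π/3)


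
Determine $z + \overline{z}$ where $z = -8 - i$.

z + conjugate(z) = (a + bi) + (a - bi) = 2a
= 2 * (-8) = -16


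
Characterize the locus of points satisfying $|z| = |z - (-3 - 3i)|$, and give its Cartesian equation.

|z - z1| = |z - z2| means z is equidistant from z1 and z2,
i.e. the perpendicular bisector of the segment from (0, 0) to (-3, -3) (midpoint (-3/2, -3/2)).
With z = x + yi, square both sides:
(x - 0)^2 + (y - 0)^2 = (x - (-3))^2 + (y - (-3))^2
The x^2 and y^2 terms cancel: -6x + (-6)y = 18 - 0 = 18
Simplify: x + y = -3
Locus: Perpendicular bisector of the segment from (0, 0) to (-3, -3): the line x + y = -3


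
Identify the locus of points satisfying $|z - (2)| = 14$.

|z - z0| = r describes a circle centered at z0 with radius r
Here z0 = 2 and r = 14
Locus: Circle centered at (2, 0) with radius 14


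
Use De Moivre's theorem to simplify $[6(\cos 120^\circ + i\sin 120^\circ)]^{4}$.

By De Moivre: z^n = r^n(cos(nθ) + i sin(nθ))
= 6^4(cos(4*120°) + i sin(4*120°))
= 1296(cos 120° + i sin 120°)
= -648 + 648*sqrt(3)i


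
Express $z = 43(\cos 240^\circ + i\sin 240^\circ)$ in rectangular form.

a = r cos θ = 43 * -1/2 = -43/2
b = r sin θ = 43 * -sqrt(3)/2 = -43*sqrt(3)/2
z = -43/2 - (43*sqrt(3)/2)i


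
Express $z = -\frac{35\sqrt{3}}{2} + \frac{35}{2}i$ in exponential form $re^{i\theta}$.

r = |z| = sqrt((-35*sqrt(3)/2)^2 + (35/2)^2) = sqrt(3675/4 + 1225/4) = sqrt(1225) = 35
θ = arctan(b/a) = arctan(17.5/-30.3109) (quadrant-adjusted) = 150° = 5π/6
z = 35e^(i*5π/6)


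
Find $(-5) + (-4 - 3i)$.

(-5 + (-4)) + (0 + (-3))i = -9 - 3i


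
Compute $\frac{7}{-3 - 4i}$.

Multiply numerator and denominator by conjugate (-3 + 4i):
= (7)(-3 + 4i) / ((-3)^2 + (-4)^2)
= (-21 + 28i) / 25
= -21/25 + (28/25)i


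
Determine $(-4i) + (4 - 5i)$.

(0 + 4) + (-4 + (-5))i = 4 - 9i


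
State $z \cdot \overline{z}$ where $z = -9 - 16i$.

z * conjugate(z) = |z|^2 = a^2 + b^2
= (-9)^2 + (-16)^2 = 337


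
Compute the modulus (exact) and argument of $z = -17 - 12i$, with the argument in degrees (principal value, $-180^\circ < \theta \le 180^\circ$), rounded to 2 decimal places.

|z| = sqrt((-17)^2 + (-12)^2) = sqrt(433)
arg(z) = arctan(b/a) = arctan(-12/-17) (quadrant-adjusted) = -144.78°


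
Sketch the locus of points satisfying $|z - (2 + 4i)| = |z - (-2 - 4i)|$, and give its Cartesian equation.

|z - z1| = |z - z2| means z is equidistant from z1 and z2,
i.e. the perpendicular bisector of the segment from (2, 4) to (-2, -4) (midpoint (0, 0)).
With z = x + yi, square both sides:
(x - 2)^2 + (y - 4)^2 = (x - (-2))^2 + (y - (-4))^2
The x^2 and y^2 terms cancel: -8x + (-16)y = 20 - 20 = 0
Simplify: x + 2y = 0
Locus: Perpendicular bisector of the segment from (2, 4) to (-2, -4): the line x + 2y = 0


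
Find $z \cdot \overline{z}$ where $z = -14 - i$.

z * conjugate(z) = |z|^2 = a^2 + b^2
= (-14)^2 + (-1)^2 = 197


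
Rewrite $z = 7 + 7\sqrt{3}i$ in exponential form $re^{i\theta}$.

r = |z| = sqrt((7)^2 + (7*sqrt(3))^2) = sqrt(49 + 147) = sqrt(196) = 14
θ = arctan(b/a) = arctan(12.1244/7) (quadrant-adjusted) = 60° = π/3
z = 14e^(i*π/3)


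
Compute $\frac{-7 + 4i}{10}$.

Divisor is real, so divide each part by 10:
= -7/10 + (2/5)i


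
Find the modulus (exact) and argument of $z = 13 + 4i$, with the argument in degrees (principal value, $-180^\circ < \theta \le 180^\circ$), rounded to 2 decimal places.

|z| = sqrt(13^2 + 4^2) = sqrt(185)
arg(z) = arctan(b/a) = arctan(4/13) (quadrant-adjusted) = 17.10°


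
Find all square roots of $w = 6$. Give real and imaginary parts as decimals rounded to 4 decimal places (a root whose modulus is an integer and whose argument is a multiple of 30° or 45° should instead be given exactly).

|w| = 6, arg(w) = 0°
Root modulus = 6^(1/2) ≈ 2.449490
Root arguments: θ_k = (0° + 360°k)/2 for k = 0, 1, ..., 1
Compute each root as (root modulus)(cos θ_k + i sin θ_k) using full-precision intermediates, then round to 4 decimal places.
Roots: 2.4495, -2.4495


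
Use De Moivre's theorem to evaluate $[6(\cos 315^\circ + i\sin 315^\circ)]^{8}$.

By De Moivre: z^n = r^n(cos(nθ) + i sin(nθ))
= 6^8(cos(8*315°) + i sin(8*315°))
= 1679616(cos 0° + i sin 0°)
= 1679616


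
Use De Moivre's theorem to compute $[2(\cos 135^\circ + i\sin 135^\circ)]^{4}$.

By De Moivre: z^n = r^n(cos(nθ) + i sin(nθ))
= 2^4(cos(4*135°) + i sin(4*135°))
= 16(cos 180° + i sin 180°)
= -16


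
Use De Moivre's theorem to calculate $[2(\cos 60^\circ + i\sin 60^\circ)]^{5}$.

By De Moivre: z^n = r^n(cos(nθ) + i sin(nθ))
= 2^5(cos(5*60°) + i sin(5*60°))
= 32(cos 300° + i sin 300°)
= 16 - 16*sqrt(3)i


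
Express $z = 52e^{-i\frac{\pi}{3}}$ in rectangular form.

a = r cos θ = 52 * 1/2 = 26
b = r sin θ = 52 * -sqrt(3)/2 = -26*sqrt(3)
z = 26 - 26*sqrt(3)i


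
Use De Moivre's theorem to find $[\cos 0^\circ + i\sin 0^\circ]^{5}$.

By De Moivre: z^n = r^n(cos(nθ) + i sin(nθ))
= 1^5(cos(5*0°) + i sin(5*0°))
= 1(cos 0° + i sin 0°)
= 1


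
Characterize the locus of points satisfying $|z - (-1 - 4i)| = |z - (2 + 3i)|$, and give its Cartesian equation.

|z - z1| = |z - z2| means z is equidistant from z1 and z2,
i.e. the perpendicular bisector of the segment from (-1, -4) to (2, 3) (midpoint (1/2, -1/2)).
With z = x + yi, square both sides:
(x - (-1))^2 + (y - (-4))^2 = (x - 2)^2 + (y - 3)^2
The x^2 and y^2 terms cancel: 6x + 14y = 13 - 17 = -4
Simplify: 3x + 7y = -2
Locus: Perpendicular bisector of the segment from (-1, -4) to (2, 3): the line 3x + 7y = -2


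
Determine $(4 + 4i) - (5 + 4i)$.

(4 - 5) + (4 - 4)i = -1


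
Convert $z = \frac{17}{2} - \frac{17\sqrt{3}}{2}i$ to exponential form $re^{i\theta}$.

r = |z| = sqrt((17/2)^2 + (-17*sqrt(3)/2)^2) = sqrt(289/4 + 867/4) = sqrt(289) = 17
θ = arctan(b/a) = arctan(-14.7224/8.5) (quadrant-adjusted) = -60° = -π/3
z = 17e^(-i*π/3)


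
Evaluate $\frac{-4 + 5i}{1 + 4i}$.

Multiply numerator and denominator by conjugate (1 - 4i):
= (-4 + 5i)(1 - 4i) / (1^2 + 4^2)
= (16 + 21i) / 17
= 16/17 + (21/17)i


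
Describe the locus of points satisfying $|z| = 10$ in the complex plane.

|z| = 10 means sqrt(x^2 + y^2) = 10
This is a circle of radius 10 centered at the origin


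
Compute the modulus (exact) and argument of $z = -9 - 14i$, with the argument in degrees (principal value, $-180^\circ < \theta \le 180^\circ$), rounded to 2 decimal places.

|z| = sqrt((-9)^2 + (-14)^2) = sqrt(277)
arg(z) = arctan(b/a) = arctan(-14/-9) (quadrant-adjusted) = -122.74°


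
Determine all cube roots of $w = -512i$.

|w| = 512, arg(w) = 270°
Root modulus = 512^(1/3) = 8
Root arguments: θ_k = (270° + 360°k)/3 for k = 0, 1, ..., 2
Roots: 8i, -4*sqrt(3) - 4i, 4*sqrt(3) - 4i


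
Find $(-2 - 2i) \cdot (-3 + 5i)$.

(a1*a2 - b1*b2) + (a1*b2 + b1*a2)i
= (6 - (-10)) + (-10 + 6)i
= 16 - 4i


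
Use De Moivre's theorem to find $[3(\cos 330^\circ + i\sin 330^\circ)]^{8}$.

By De Moivre: z^n = r^n(cos(nθ) + i sin(nθ))
= 3^8(cos(8*330°) + i sin(8*330°))
= 6561(cos 120° + i sin 120°)
= -6561/2 + (6561*sqrt(3)/2)i


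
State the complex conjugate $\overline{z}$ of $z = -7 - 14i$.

If z = a + bi, then conjugate(z) = a - bi
conjugate(-7 - 14i) = -7 + 14i


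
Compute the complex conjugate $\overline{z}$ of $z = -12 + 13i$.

If z = a + bi, then conjugate(z) = a - bi
conjugate(-12 + 13i) = -12 - 13i


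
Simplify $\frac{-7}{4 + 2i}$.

Multiply numerator and denominator by conjugate (4 - 2i):
= (-7)(4 - 2i) / (4^2 + 2^2)
= (-28 + 14i) / 20
Divide through by 2: (-14 + 7i) / 10
= -7/5 + (7/10)i


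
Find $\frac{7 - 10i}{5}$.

Divisor is real, so divide each part by 5:
= 7/5 - 2i


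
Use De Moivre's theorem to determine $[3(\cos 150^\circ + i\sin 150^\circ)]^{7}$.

By De Moivre: z^n = r^n(cos(nθ) + i sin(nθ))
= 3^7(cos(7*150°) + i sin(7*150°))
= 2187(cos 330° + i sin 330°)
= 2187*sqrt(3)/2 - (2187/2)i


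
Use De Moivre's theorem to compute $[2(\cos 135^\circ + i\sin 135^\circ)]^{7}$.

By De Moivre: z^n = r^n(cos(nθ) + i sin(nθ))
= 2^7(cos(7*135°) + i sin(7*135°))
= 128(cos 225° + i sin 225°)
= -64*sqrt(2) - 64*sqrt(2)i


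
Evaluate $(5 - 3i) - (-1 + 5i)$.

(5 - (-1)) + (-3 - 5)i = 6 - 8i


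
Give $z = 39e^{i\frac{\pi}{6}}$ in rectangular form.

a = r cos θ = 39 * sqrt(3)/2 = 39*sqrt(3)/2
b = r sin θ = 39 * 1/2 = 39/2
z = 39*sqrt(3)/2 + (39/2)i


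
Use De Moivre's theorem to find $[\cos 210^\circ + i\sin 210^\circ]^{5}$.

By De Moivre: z^n = r^n(cos(nθ) + i sin(nθ))
= 1^5(cos(5*210°) + i sin(5*210°))
= 1(cos 330° + i sin 330°)
= sqrt(3)/2 - (1/2)i


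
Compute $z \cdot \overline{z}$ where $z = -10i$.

z * conjugate(z) = |z|^2 = a^2 + b^2
= 0^2 + (-10)^2 = 100


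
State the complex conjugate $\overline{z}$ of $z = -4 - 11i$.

If z = a + bi, then conjugate(z) = a - bi
conjugate(-4 - 11i) = -4 + 11i


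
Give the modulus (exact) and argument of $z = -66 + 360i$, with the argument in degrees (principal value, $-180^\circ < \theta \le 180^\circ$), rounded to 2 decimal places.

|z| = sqrt((-66)^2 + 360^2) = 366
arg(z) = arctan(b/a) = arctan(360/-66) (quadrant-adjusted) = 100.39°


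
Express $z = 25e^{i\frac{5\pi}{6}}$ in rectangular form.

a = r cos θ = 25 * -sqrt(3)/2 = -25*sqrt(3)/2
b = r sin θ = 25 * 1/2 = 25/2
z = -25*sqrt(3)/2 + (25/2)i


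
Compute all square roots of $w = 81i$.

|w| = 81, arg(w) = 90°
Root modulus = 81^(1/2) = 9
Root arguments: θ_k = (90° + 360°k)/2 for k = 0, 1, ..., 1
Roots: 9*sqrt(2)/2 + (9*sqrt(2)/2)i, -9*sqrt(2)/2 - (9*sqrt(2)/2)i


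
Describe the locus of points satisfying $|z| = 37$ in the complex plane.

|z| = 37 means sqrt(x^2 + y^2) = 37
This is a circle of radius 37 centered at the origin


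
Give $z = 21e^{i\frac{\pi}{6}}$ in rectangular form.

a = r cos θ = 21 * sqrt(3)/2 = 21*sqrt(3)/2
b = r sin θ = 21 * 1/2 = 21/2
z = 21*sqrt(3)/2 + (21/2)i


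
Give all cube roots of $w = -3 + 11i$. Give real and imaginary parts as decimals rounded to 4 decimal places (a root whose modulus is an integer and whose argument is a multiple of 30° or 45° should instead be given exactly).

|w| = sqrt(130) ≈ 11.401754, arg(w) ≈ 105.255119°
Root modulus = sqrt(130)^(1/3) ≈ 2.250733
Root arguments: θ_k = (arg(w) + 360°k)/3 for k = 0, 1, ..., 2
Compute each root as (root modulus)(cos θ_k + i sin θ_k) using full-precision intermediates, then round to 4 decimal places.
Roots: 1.8418 + 1.2937i, -2.0413 + 0.9482i, 0.1995 - 2.2419i


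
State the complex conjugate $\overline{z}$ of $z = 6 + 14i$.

If z = a + bi, then conjugate(z) = a - bi
conjugate(6 + 14i) = 6 - 14i


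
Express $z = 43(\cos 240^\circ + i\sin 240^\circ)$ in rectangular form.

a = r cos θ = 43 * -1/2 = -43/2
b = r sin θ = 43 * -sqrt(3)/2 = -43*sqrt(3)/2
z = -43/2 - (43*sqrt(3)/2)i


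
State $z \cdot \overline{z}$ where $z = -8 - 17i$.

z * conjugate(z) = |z|^2 = a^2 + b^2
= (-8)^2 + (-17)^2 = 353


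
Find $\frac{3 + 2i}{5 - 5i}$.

Multiply numerator and denominator by conjugate (5 + 5i):
= (3 + 2i)(5 + 5i) / (5^2 + (-5)^2)
= (5 + 25i) / 50
Divide through by 5: (1 + 5i) / 10
= 1/10 + (1/2)i


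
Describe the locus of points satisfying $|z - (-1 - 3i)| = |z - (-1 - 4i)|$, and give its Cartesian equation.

|z - z1| = |z - z2| means z is equidistant from z1 and z2,
i.e. the perpendicular bisector of the segment from (-1, -3) to (-1, -4) (midpoint (-1, -7/2)).
With z = x + yi, square both sides:
(x - (-1))^2 + (y - (-3))^2 = (x - (-1))^2 + (y - (-4))^2
The x^2 and y^2 terms cancel: 0x + (-2)y = 17 - 10 = 7
Simplify: y = -7/2
Locus: Perpendicular bisector of the segment from (-1, -3) to (-1, -4): the line y = -7/2


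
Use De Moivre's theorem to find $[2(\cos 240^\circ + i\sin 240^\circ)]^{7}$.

By De Moivre: z^n = r^n(cos(nθ) + i sin(nθ))
= 2^7(cos(7*240°) + i sin(7*240°))
= 128(cos 240° + i sin 240°)
= -64 - 64*sqrt(3)i


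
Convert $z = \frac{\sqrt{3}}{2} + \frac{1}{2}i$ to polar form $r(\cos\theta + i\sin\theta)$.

r = |z| = sqrt(a^2 + b^2) = sqrt((sqrt(3)/2)^2 + (1/2)^2) = sqrt(3/4 + 1/4) = sqrt(1) = 1
θ = arctan(b/a) = arctan(0.5/0.866) (quadrant-adjusted) = 30°
z = 1(cos 30° + i sin 30°)


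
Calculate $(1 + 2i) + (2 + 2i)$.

(1 + 2) + (2 + 2)i = 3 + 4i


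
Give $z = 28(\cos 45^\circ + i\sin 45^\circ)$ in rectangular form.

a = r cos θ = 28 * sqrt(2)/2 = 14*sqrt(2)
b = r sin θ = 28 * sqrt(2)/2 = 14*sqrt(2)
z = 14*sqrt(2) + 14*sqrt(2)i


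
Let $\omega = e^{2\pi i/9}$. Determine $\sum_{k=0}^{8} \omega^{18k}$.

Since 9 divides 18, ω^18 = (ω^9)^2 = 1^2 = 1, so every term is 1.
Sum = 9 · 1 = 9


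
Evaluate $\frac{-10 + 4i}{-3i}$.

Multiply numerator and denominator by conjugate (3i):
= (-10 + 4i)(3i) / (0^2 + (-3)^2)
= (-12 - 30i) / 9
Divide through by 3: (-4 - 10i) / 3
= -4/3 - (10/3)i


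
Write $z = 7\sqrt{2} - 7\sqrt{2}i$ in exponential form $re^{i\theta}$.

r = |z| = sqrt((7*sqrt(2))^2 + (-7*sqrt(2))^2) = sqrt(98 + 98) = sqrt(196) = 14
θ = arctan(b/a) = arctan(-9.8995/9.8995) (quadrant-adjusted) = -45° = -π/4
z = 14e^(-i*π/4)


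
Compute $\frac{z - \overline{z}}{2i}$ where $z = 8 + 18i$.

z - conjugate(z) = 2bi
(z - conjugate(z))/(2i) = 2bi/(2i) = b = 18


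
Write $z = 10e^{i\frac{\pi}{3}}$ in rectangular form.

a = r cos θ = 10 * 1/2 = 5
b = r sin θ = 10 * sqrt(3)/2 = 5*sqrt(3)
z = 5 + 5*sqrt(3)i


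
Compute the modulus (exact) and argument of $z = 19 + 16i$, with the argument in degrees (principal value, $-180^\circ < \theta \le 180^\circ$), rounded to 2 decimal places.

|z| = sqrt(19^2 + 16^2) = sqrt(617)
arg(z) = arctan(b/a) = arctan(16/19) (quadrant-adjusted) = 40.10°


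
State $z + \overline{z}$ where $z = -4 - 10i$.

z + conjugate(z) = (a + bi) + (a - bi) = 2a
= 2 * (-4) = -8


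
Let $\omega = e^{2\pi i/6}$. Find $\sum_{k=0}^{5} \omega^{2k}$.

Let ζ = ω^2 = e^(2πi·2/6). Since 6 ∤ 2, ζ ≠ 1.
Sum = Σ_{k=0}^{5} ζ^k = (ζ^6 - 1)/(ζ - 1) = (ω^{2·6} - 1)/(ζ - 1) = (1 - 1)/(ζ - 1) = 0


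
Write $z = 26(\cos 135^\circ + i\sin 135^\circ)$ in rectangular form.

a = r cos θ = 26 * -sqrt(2)/2 = -13*sqrt(2)
b = r sin θ = 26 * sqrt(2)/2 = 13*sqrt(2)
z = -13*sqrt(2) + 13*sqrt(2)i


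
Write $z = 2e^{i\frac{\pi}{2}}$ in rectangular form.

a = r cos θ = 2 * 0 = 0
b = r sin θ = 2 * 1 = 2
z = 2i


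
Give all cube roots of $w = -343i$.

|w| = 343, arg(w) = 270°
Root modulus = 343^(1/3) = 7
Root arguments: θ_k = (270° + 360°k)/3 for k = 0, 1, ..., 2
Roots: 7i, -7*sqrt(3)/2 - (7/2)i, 7*sqrt(3)/2 - (7/2)i


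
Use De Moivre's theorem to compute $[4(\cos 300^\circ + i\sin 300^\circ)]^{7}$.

By De Moivre: z^n = r^n(cos(nθ) + i sin(nθ))
= 4^7(cos(7*300°) + i sin(7*300°))
= 16384(cos 300° + i sin 300°)
= 8192 - 8192*sqrt(3)i


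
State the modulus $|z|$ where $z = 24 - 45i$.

|z| = sqrt(a^2 + b^2) = sqrt(24^2 + (-45)^2) = sqrt(2601) = 51


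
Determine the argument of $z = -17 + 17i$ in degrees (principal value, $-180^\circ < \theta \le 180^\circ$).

θ = arctan(b/a) = arctan(17/-17) (quadrant-adjusted) = 135°


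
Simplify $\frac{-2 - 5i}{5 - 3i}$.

Multiply numerator and denominator by conjugate (5 + 3i):
= (-2 - 5i)(5 + 3i) / (5^2 + (-3)^2)
= (5 - 31i) / 34
= 5/34 - (31/34)i


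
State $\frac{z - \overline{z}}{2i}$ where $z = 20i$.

z - conjugate(z) = 2bi
(z - conjugate(z))/(2i) = 2bi/(2i) = b = 20


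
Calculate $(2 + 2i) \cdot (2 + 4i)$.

(a1*a2 - b1*b2) + (a1*b2 + b1*a2)i
= (4 - 8) + (8 + 4)i
= -4 + 12i


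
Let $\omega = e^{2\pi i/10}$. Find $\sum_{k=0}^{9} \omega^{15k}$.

Let ζ = ω^15 = e^(2πi·15/10). Since 10 ∤ 15, ζ ≠ 1.
Sum = Σ_{k=0}^{9} ζ^k = (ζ^10 - 1)/(ζ - 1) = (ω^{15·10} - 1)/(ζ - 1) = (1 - 1)/(ζ - 1) = 0


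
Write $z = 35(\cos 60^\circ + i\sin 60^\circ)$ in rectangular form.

a = r cos θ = 35 * 1/2 = 35/2
b = r sin θ = 35 * sqrt(3)/2 = 35*sqrt(3)/2
z = 35/2 + (35*sqrt(3)/2)i


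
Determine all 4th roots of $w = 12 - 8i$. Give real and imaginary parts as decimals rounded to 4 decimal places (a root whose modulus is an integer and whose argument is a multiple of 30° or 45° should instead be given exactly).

|w| = sqrt(208) ≈ 14.422205, arg(w) ≈ 326.309932°
Root modulus = sqrt(208)^(1/4) ≈ 1.948758
Root arguments: θ_k = (arg(w) + 360°k)/4 for k = 0, 1, ..., 3
Compute each root as (root modulus)(cos θ_k + i sin θ_k) using full-precision intermediates, then round to 4 decimal places.
Roots: 0.2854 + 1.9277i, -1.9277 + 0.2854i, -0.2854 - 1.9277i, 1.9277 - 0.2854i


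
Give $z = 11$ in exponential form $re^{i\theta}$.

r = |z| = sqrt((11)^2 + (0)^2) = sqrt(121 + 0) = sqrt(121) = 11
b = 0 and a > 0, so z lies on the positive real axis: θ = 0
z = 11e^(i*0) = 11


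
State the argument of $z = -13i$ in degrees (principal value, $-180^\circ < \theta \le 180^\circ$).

a = 0 and b < 0, so z lies on the negative imaginary axis: θ = -90°


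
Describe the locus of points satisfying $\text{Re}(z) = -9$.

Re(z) = x where z = x + yi; the equation x = -9 is satisfied by all points with that x-coordinate
Locus: Vertical line x = -9


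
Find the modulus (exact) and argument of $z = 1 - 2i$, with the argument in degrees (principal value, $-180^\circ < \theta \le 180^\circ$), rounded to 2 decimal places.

|z| = sqrt(1^2 + (-2)^2) = sqrt(5)
arg(z) = arctan(b/a) = arctan(-2/1) (quadrant-adjusted) = -63.43°


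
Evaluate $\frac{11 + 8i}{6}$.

Divisor is real, so divide each part by 6:
= 11/6 + (4/3)i


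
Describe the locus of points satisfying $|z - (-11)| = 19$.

|z - z0| = r describes a circle centered at z0 with radius r
Here z0 = -11 and r = 19
Locus: Circle centered at (-11, 0) with radius 19


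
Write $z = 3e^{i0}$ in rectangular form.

a = r cos θ = 3 * 1 = 3
b = r sin θ = 3 * 0 = 0
z = 3


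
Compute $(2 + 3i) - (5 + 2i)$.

(2 - 5) + (3 - 2)i = -3 + i


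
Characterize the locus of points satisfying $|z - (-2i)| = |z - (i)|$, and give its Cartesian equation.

|z - z1| = |z - z2| means z is equidistant from z1 and z2,
i.e. the perpendicular bisector of the segment from (0, -2) to (0, 1) (midpoint (0, -1/2)).
With z = x + yi, square both sides:
(x - 0)^2 + (y - (-2))^2 = (x - 0)^2 + (y - 1)^2
The x^2 and y^2 terms cancel: 0x + 6y = 1 - 4 = -3
Simplify: y = -1/2
Locus: Perpendicular bisector of the segment from (0, -2) to (0, 1): the line y = -1/2


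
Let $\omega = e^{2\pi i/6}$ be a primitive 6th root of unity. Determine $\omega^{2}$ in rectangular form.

ω^2 = e^(2πi·2/6) = e^(i·2π/3)
= cos(2π/3) + i sin(2π/3)
= -1/2 + (sqrt(3)/2)i


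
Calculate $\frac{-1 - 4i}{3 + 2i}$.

Multiply numerator and denominator by conjugate (3 - 2i):
= (-1 - 4i)(3 - 2i) / (3^2 + 2^2)
= (-11 - 10i) / 13
= -11/13 - (10/13)i


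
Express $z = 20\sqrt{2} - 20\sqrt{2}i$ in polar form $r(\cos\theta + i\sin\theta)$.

r = |z| = sqrt(a^2 + b^2) = sqrt((20*sqrt(2))^2 + (-20*sqrt(2))^2) = sqrt(800 + 800) = sqrt(1600) = 40
θ = arctan(b/a) = arctan(-28.2843/28.2843) (quadrant-adjusted) = 315°
z = 40(cos 315° + i sin 315°)


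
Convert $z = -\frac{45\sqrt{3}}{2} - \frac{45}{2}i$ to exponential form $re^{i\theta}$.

r = |z| = sqrt((-45*sqrt(3)/2)^2 + (-45/2)^2) = sqrt(6075/4 + 2025/4) = sqrt(2025) = 45
θ = arctan(b/a) = arctan(-22.5/-38.9711) (quadrant-adjusted) = -150° = -5π/6
z = 45e^(-i*5π/6)


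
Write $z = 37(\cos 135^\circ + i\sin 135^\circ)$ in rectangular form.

a = r cos θ = 37 * -sqrt(2)/2 = -37*sqrt(2)/2
b = r sin θ = 37 * sqrt(2)/2 = 37*sqrt(2)/2
z = -37*sqrt(2)/2 + (37*sqrt(2)/2)i


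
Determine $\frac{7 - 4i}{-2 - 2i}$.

Multiply numerator and denominator by conjugate (-2 + 2i):
= (7 - 4i)(-2 + 2i) / ((-2)^2 + (-2)^2)
= (-6 + 22i) / 8
Divide through by 2: (-3 + 11i) / 4
= -3/4 + (11/4)i


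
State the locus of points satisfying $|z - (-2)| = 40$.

|z - z0| = r describes a circle centered at z0 with radius r
Here z0 = -2 and r = 40
Locus: Circle centered at (-2, 0) with radius 40


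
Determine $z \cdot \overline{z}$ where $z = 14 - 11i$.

z * conjugate(z) = |z|^2 = a^2 + b^2
= 14^2 + (-11)^2 = 317


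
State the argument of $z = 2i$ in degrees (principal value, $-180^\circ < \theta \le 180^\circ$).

a = 0 and b > 0, so z lies on the positive imaginary axis: θ = 90°


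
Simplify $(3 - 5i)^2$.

(a + bi)^2 = a^2 - b^2 + 2abi
= 3^2 - (-5)^2 + 2*3*(-5)i
= -16 - 30i


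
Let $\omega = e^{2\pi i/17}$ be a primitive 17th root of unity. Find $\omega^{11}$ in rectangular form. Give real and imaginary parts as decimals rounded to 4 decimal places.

ω^11 = e^(2πi·11/17) = e^(i·22π/17)
= cos(22π/17) + i sin(22π/17)
= -0.6026 - 0.7980i


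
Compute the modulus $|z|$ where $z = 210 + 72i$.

|z| = sqrt(a^2 + b^2) = sqrt(210^2 + 72^2) = sqrt(49284) = 222


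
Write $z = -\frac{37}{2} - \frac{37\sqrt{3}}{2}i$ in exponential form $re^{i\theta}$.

r = |z| = sqrt((-37/2)^2 + (-37*sqrt(3)/2)^2) = sqrt(1369/4 + 4107/4) = sqrt(1369) = 37
θ = arctan(b/a) = arctan(-32.0429/-18.5) (quadrant-adjusted) = -120° = -2π/3
z = 37e^(-i*2π/3)


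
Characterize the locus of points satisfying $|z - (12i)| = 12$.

|z - z0| = r describes a circle centered at z0 with radius r
Here z0 = 12i and r = 12
Locus: Circle centered at (0, 12) with radius 12


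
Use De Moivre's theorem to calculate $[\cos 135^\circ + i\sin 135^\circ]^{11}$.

By De Moivre: z^n = r^n(cos(nθ) + i sin(nθ))
= 1^11(cos(11*135°) + i sin(11*135°))
= 1(cos 45° + i sin 45°)
= sqrt(2)/2 + (sqrt(2)/2)i


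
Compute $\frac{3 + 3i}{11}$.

Divisor is real, so divide each part by 11:
= 3/11 + (3/11)i


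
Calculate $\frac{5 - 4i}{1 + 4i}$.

Multiply numerator and denominator by conjugate (1 - 4i):
= (5 - 4i)(1 - 4i) / (1^2 + 4^2)
= (-11 - 24i) / 17
= -11/17 - (24/17)i


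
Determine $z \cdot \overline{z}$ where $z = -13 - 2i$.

z * conjugate(z) = |z|^2 = a^2 + b^2
= (-13)^2 + (-2)^2 = 173


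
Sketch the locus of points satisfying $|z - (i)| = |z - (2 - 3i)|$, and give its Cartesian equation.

|z - z1| = |z - z2| means z is equidistant from z1 and z2,
i.e. the perpendicular bisector of the segment from (0, 1) to (2, -3) (midpoint (1, -1)).
With z = x + yi, square both sides:
(x - 0)^2 + (y - 1)^2 = (x - 2)^2 + (y - (-3))^2
The x^2 and y^2 terms cancel: 4x + (-8)y = 13 - 1 = 12
Simplify: x - 2y = 3
Locus: Perpendicular bisector of the segment from (0, 1) to (2, -3): the line x - 2y = 3


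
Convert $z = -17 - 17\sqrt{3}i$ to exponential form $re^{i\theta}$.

r = |z| = sqrt((-17)^2 + (-17*sqrt(3))^2) = sqrt(289 + 867) = sqrt(1156) = 34
θ = arctan(b/a) = arctan(-29.4449/-17) (quadrant-adjusted) = 240° = 4π/3
z = 34e^(i*4π/3)


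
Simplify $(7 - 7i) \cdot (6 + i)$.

(a1*a2 - b1*b2) + (a1*b2 + b1*a2)i
= (42 - (-7)) + (7 + (-42))i
= 49 - 35i


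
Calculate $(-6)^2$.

(a + bi)^2 = a^2 - b^2 + 2abi
= (-6)^2 - 0^2 + 2*(-6)*0i
= 36


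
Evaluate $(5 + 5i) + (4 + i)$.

(5 + 4) + (5 + 1)i = 9 + 6i


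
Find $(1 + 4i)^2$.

(a + bi)^2 = a^2 - b^2 + 2abi
= 1^2 - 4^2 + 2*1*4i
= -15 + 8i


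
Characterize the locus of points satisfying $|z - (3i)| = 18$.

|z - z0| = r describes a circle centered at z0 with radius r
Here z0 = 3i and r = 18
Locus: Circle centered at (0, 3) with radius 18


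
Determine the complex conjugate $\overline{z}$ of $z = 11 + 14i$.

If z = a + bi, then conjugate(z) = a - bi
conjugate(11 + 14i) = 11 - 14i


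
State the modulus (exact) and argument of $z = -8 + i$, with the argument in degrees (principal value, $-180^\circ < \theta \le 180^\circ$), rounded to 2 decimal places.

|z| = sqrt((-8)^2 + 1^2) = sqrt(65)
arg(z) = arctan(b/a) = arctan(1/-8) (quadrant-adjusted) = 172.87°


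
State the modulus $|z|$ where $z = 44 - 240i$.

|z| = sqrt(a^2 + b^2) = sqrt(44^2 + (-240)^2) = sqrt(59536) = 244


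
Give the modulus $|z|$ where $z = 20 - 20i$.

|z| = sqrt(a^2 + b^2) = sqrt(20^2 + (-20)^2) = sqrt(800) = sqrt(800)


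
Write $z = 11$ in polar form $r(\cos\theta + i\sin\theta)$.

r = |z| = sqrt(a^2 + b^2) = sqrt((11)^2 + (0)^2) = sqrt(121 + 0) = sqrt(121) = 11
b = 0 and a > 0, so z lies on the positive real axis: θ = 0°
z = 11(cos 0° + i sin 0°)


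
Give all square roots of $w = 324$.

|w| = 324, arg(w) = 0°
Root modulus = 324^(1/2) = 18
Root arguments: θ_k = (0° + 360°k)/2 for k = 0, 1, ..., 1
Roots: 18, -18


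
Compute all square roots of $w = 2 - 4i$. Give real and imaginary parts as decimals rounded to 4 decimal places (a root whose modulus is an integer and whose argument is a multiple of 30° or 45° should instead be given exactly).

|w| = sqrt(20) ≈ 4.472136, arg(w) ≈ 296.565051°
Root modulus = sqrt(20)^(1/2) ≈ 2.114743
Root arguments: θ_k = (arg(w) + 360°k)/2 for k = 0, 1, ..., 1
Compute each root as (root modulus)(cos θ_k + i sin θ_k) using full-precision intermediates, then round to 4 decimal places.
Roots: -1.7989 + 1.1118i, 1.7989 - 1.1118i


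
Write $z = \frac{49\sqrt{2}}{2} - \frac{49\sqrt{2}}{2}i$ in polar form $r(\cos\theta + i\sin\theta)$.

r = |z| = sqrt(a^2 + b^2) = sqrt((49*sqrt(2)/2)^2 + (-49*sqrt(2)/2)^2) = sqrt(2401/2 + 2401/2) = sqrt(2401) = 49
θ = arctan(b/a) = arctan(-34.6482/34.6482) (quadrant-adjusted) = 315°
z = 49(cos 315° + i sin 315°)


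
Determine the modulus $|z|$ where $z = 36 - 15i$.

|z| = sqrt(a^2 + b^2) = sqrt(36^2 + (-15)^2) = sqrt(1521) = 39


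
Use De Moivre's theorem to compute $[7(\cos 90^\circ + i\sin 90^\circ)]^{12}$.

By De Moivre: z^n = r^n(cos(nθ) + i sin(nθ))
= 7^12(cos(12*90°) + i sin(12*90°))
= 13841287201(cos 0° + i sin 0°)
= 13841287201


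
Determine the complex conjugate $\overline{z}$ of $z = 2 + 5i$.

If z = a + bi, then conjugate(z) = a - bi
conjugate(2 + 5i) = 2 - 5i


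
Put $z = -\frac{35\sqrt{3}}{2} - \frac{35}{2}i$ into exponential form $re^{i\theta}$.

r = |z| = sqrt((-35*sqrt(3)/2)^2 + (-35/2)^2) = sqrt(3675/4 + 1225/4) = sqrt(1225) = 35
θ = arctan(b/a) = arctan(-17.5/-30.3109) (quadrant-adjusted) = -150° = -5π/6
z = 35e^(-i*5π/6)


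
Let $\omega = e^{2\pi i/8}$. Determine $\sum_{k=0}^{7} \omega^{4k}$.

Let ζ = ω^4 = e^(2πi·4/8). Since 8 ∤ 4, ζ ≠ 1.
Sum = Σ_{k=0}^{7} ζ^k = (ζ^8 - 1)/(ζ - 1) = (ω^{4·8} - 1)/(ζ - 1) = (1 - 1)/(ζ - 1) = 0


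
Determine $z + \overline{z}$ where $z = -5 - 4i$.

z + conjugate(z) = (a + bi) + (a - bi) = 2a
= 2 * (-5) = -10


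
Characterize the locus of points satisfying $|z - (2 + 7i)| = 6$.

|z - z0| = r describes a circle centered at z0 with radius r
Here z0 = 2 + 7i and r = 6
Locus: Circle centered at (2, 7) with radius 6


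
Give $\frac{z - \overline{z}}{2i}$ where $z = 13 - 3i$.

z - conjugate(z) = 2bi
(z - conjugate(z))/(2i) = 2bi/(2i) = b = -3


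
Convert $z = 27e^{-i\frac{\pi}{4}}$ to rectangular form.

a = r cos θ = 27 * sqrt(2)/2 = 27*sqrt(2)/2
b = r sin θ = 27 * -sqrt(2)/2 = -27*sqrt(2)/2
z = 27*sqrt(2)/2 - (27*sqrt(2)/2)i


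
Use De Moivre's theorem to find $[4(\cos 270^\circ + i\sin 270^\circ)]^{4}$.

By De Moivre: z^n = r^n(cos(nθ) + i sin(nθ))
= 4^4(cos(4*270°) + i sin(4*270°))
= 256(cos 0° + i sin 0°)
= 256


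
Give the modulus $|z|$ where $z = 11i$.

|z| = sqrt(a^2 + b^2) = sqrt(0^2 + 11^2) = sqrt(121) = 11


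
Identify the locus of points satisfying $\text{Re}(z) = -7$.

Re(z) = x where z = x + yi; the equation x = -7 is satisfied by all points with that x-coordinate
Locus: Vertical line x = -7


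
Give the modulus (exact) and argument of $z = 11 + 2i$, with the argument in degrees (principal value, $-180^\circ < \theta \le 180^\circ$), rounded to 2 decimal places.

|z| = sqrt(11^2 + 2^2) = sqrt(125)
arg(z) = arctan(b/a) = arctan(2/11) (quadrant-adjusted) = 10.30°


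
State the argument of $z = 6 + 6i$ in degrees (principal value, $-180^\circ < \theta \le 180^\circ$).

θ = arctan(b/a) = arctan(6/6) (quadrant-adjusted) = 45°


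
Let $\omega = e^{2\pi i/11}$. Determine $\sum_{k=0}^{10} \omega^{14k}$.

Let ζ = ω^14 = e^(2πi·14/11). Since 11 ∤ 14, ζ ≠ 1.
Sum = Σ_{k=0}^{10} ζ^k = (ζ^11 - 1)/(ζ - 1) = (ω^{14·11} - 1)/(ζ - 1) = (1 - 1)/(ζ - 1) = 0


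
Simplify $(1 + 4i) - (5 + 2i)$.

(1 - 5) + (4 - 2)i = -4 + 2i


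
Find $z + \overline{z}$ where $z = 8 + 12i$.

z + conjugate(z) = (a + bi) + (a - bi) = 2a
= 2 * 8 = 16


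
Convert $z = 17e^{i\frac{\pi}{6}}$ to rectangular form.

a = r cos θ = 17 * sqrt(3)/2 = 17*sqrt(3)/2
b = r sin θ = 17 * 1/2 = 17/2
z = 17*sqrt(3)/2 + (17/2)i


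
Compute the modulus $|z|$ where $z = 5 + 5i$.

|z| = sqrt(a^2 + b^2) = sqrt(5^2 + 5^2) = sqrt(50) = sqrt(50)


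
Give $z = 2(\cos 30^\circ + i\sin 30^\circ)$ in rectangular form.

a = r cos θ = 2 * sqrt(3)/2 = sqrt(3)
b = r sin θ = 2 * 1/2 = 1
z = sqrt(3) + i


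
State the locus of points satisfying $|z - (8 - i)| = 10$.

|z - z0| = r describes a circle centered at z0 with radius r
Here z0 = 8 - i and r = 10
Locus: Circle centered at (8, -1) with radius 10


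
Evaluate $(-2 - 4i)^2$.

(a + bi)^2 = a^2 - b^2 + 2abi
= (-2)^2 - (-4)^2 + 2*(-2)*(-4)i
= -12 + 16i


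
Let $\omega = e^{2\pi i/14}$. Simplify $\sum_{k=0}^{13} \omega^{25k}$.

Let ζ = ω^25 = e^(2πi·25/14). Since 14 ∤ 25, ζ ≠ 1.
Sum = Σ_{k=0}^{13} ζ^k = (ζ^14 - 1)/(ζ - 1) = (ω^{25·14} - 1)/(ζ - 1) = (1 - 1)/(ζ - 1) = 0


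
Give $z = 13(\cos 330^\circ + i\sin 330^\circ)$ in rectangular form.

a = r cos θ = 13 * sqrt(3)/2 = 13*sqrt(3)/2
b = r sin θ = 13 * -1/2 = -13/2
z = 13*sqrt(3)/2 - (13/2)i


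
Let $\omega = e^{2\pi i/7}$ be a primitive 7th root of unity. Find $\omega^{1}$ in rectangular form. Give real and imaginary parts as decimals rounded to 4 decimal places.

ω^1 = e^(2πi·1/7) = e^(i·2π/7)
= cos(2π/7) + i sin(2π/7)
= 0.6235 + 0.7818i


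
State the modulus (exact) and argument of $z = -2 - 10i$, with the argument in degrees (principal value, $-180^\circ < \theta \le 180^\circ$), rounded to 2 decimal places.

|z| = sqrt((-2)^2 + (-10)^2) = sqrt(104)
arg(z) = arctan(b/a) = arctan(-10/-2) (quadrant-adjusted) = -101.31°


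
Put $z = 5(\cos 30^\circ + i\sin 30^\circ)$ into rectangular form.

a = r cos θ = 5 * sqrt(3)/2 = 5*sqrt(3)/2
b = r sin θ = 5 * 1/2 = 5/2
z = 5*sqrt(3)/2 + (5/2)i


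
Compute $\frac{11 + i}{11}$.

Divisor is real, so divide each part by 11:
= 1 + (1/11)i


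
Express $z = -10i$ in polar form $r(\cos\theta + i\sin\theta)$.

r = |z| = sqrt(a^2 + b^2) = sqrt((0)^2 + (-10)^2) = sqrt(0 + 100) = sqrt(100) = 10
a = 0 and b < 0, so z lies on the negative imaginary axis: θ = 270°
z = 10(cos 270° + i sin 270°)


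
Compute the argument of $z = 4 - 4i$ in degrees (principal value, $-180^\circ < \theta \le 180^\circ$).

θ = arctan(b/a) = arctan(-4/4) (quadrant-adjusted) = -45°


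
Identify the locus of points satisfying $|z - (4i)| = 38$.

|z - z0| = r describes a circle centered at z0 with radius r
Here z0 = 4i and r = 38
Locus: Circle centered at (0, 4) with radius 38


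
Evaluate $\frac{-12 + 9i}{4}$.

Divisor is real, so divide each part by 4:
= -3 + (9/4)i


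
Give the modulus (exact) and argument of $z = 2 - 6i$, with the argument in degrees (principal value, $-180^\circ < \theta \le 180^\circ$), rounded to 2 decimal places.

|z| = sqrt(2^2 + (-6)^2) = sqrt(40)
arg(z) = arctan(b/a) = arctan(-6/2) (quadrant-adjusted) = -71.57°


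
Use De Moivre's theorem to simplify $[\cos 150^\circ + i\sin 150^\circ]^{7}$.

By De Moivre: z^n = r^n(cos(nθ) + i sin(nθ))
= 1^7(cos(7*150°) + i sin(7*150°))
= 1(cos 330° + i sin 330°)
= sqrt(3)/2 - (1/2)i


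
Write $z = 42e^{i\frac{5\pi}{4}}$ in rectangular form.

a = r cos θ = 42 * -sqrt(2)/2 = -21*sqrt(2)
b = r sin θ = 42 * -sqrt(2)/2 = -21*sqrt(2)
z = -21*sqrt(2) - 21*sqrt(2)i


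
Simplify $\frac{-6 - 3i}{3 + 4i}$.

Multiply numerator and denominator by conjugate (3 - 4i):
= (-6 - 3i)(3 - 4i) / (3^2 + 4^2)
= (-30 + 15i) / 25
Divide through by 5: (-6 + 3i) / 5
= -6/5 + (3/5)i


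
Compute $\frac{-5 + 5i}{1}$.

Divisor is real, so divide each part by 1:
= -5 + 5i


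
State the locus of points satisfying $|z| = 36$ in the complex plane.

|z| = 36 means sqrt(x^2 + y^2) = 36
This is a circle of radius 36 centered at the origin


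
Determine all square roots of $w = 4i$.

|w| = 4, arg(w) = 90°
Root modulus = 4^(1/2) = 2
Root arguments: θ_k = (90° + 360°k)/2 for k = 0, 1, ..., 1
Roots: sqrt(2) + sqrt(2)i, -sqrt(2) - sqrt(2)i


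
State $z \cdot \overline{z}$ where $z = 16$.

z * conjugate(z) = |z|^2 = a^2 + b^2
= 16^2 + 0^2 = 256


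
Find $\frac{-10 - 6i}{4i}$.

Multiply numerator and denominator by conjugate (-4i):
= (-10 - 6i)(-4i) / (0^2 + 4^2)
= (-24 + 40i) / 16
Divide through by 8: (-3 + 5i) / 2
= -3/2 + (5/2)i


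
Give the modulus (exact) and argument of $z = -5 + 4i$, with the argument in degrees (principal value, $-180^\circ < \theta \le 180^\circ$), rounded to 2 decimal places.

|z| = sqrt((-5)^2 + 4^2) = sqrt(41)
arg(z) = arctan(b/a) = arctan(4/-5) (quadrant-adjusted) = 141.34°


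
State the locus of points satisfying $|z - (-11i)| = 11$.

|z - z0| = r describes a circle centered at z0 with radius r
Here z0 = -11i and r = 11
Locus: Circle centered at (0, -11) with radius 11


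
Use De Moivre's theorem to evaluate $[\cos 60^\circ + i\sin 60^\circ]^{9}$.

By De Moivre: z^n = r^n(cos(nθ) + i sin(nθ))
= 1^9(cos(9*60°) + i sin(9*60°))
= 1(cos 180° + i sin 180°)
= -1


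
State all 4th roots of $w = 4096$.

|w| = 4096, arg(w) = 0°
Root modulus = 4096^(1/4) = 8
Root arguments: θ_k = (0° + 360°k)/4 for k = 0, 1, ..., 3
Roots: 8, 8i, -8, -8i


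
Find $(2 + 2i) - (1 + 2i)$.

(2 - 1) + (2 - 2)i = 1


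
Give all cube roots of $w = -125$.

|w| = 125, arg(w) = 180°
Root modulus = 125^(1/3) = 5
Root arguments: θ_k = (180° + 360°k)/3 for k = 0, 1, ..., 2
Roots: 5/2 + (5*sqrt(3)/2)i, -5, 5/2 - (5*sqrt(3)/2)i


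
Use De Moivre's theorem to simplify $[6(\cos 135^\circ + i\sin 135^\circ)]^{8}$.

By De Moivre: z^n = r^n(cos(nθ) + i sin(nθ))
= 6^8(cos(8*135°) + i sin(8*135°))
= 1679616(cos 0° + i sin 0°)
= 1679616


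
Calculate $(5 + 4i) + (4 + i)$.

(5 + 4) + (4 + 1)i = 9 + 5i


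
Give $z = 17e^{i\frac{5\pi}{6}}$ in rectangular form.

a = r cos θ = 17 * -sqrt(3)/2 = -17*sqrt(3)/2
b = r sin θ = 17 * 1/2 = 17/2
z = -17*sqrt(3)/2 + (17/2)i


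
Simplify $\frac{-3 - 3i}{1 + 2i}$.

Multiply numerator and denominator by conjugate (1 - 2i):
= (-3 - 3i)(1 - 2i) / (1^2 + 2^2)
= (-9 + 3i) / 5
= -9/5 + (3/5)i


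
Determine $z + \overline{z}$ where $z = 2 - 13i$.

z + conjugate(z) = (a + bi) + (a - bi) = 2a
= 2 * 2 = 4


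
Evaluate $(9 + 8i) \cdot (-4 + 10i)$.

(a1*a2 - b1*b2) + (a1*b2 + b1*a2)i
= (-36 - 80) + (90 + (-32))i
= -116 + 58i


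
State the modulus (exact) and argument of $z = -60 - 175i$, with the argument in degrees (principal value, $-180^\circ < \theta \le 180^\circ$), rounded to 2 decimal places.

|z| = sqrt((-60)^2 + (-175)^2) = 185
arg(z) = arctan(b/a) = arctan(-175/-60) (quadrant-adjusted) = -108.92°


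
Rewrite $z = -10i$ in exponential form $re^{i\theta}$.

r = |z| = sqrt((0)^2 + (-10)^2) = sqrt(0 + 100) = sqrt(100) = 10
a = 0 and b < 0, so z lies on the negative imaginary axis: θ = -90° = -π/2
z = 10e^(-i*π/2)


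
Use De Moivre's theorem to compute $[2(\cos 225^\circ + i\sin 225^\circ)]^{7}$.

By De Moivre: z^n = r^n(cos(nθ) + i sin(nθ))
= 2^7(cos(7*225°) + i sin(7*225°))
= 128(cos 135° + i sin 135°)
= -64*sqrt(2) + 64*sqrt(2)i


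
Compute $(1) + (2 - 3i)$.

(1 + 2) + (0 + (-3))i = 3 - 3i


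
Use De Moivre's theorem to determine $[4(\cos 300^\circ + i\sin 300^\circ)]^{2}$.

By De Moivre: z^n = r^n(cos(nθ) + i sin(nθ))
= 4^2(cos(2*300°) + i sin(2*300°))
= 16(cos 240° + i sin 240°)
= -8 - 8*sqrt(3)i


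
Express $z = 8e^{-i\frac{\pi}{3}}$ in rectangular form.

a = r cos θ = 8 * 1/2 = 4
b = r sin θ = 8 * -sqrt(3)/2 = -4*sqrt(3)
z = 4 - 4*sqrt(3)i


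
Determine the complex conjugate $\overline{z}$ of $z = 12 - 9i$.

If z = a + bi, then conjugate(z) = a - bi
conjugate(12 - 9i) = 12 + 9i


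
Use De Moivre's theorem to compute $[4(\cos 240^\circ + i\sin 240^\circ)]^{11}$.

By De Moivre: z^n = r^n(cos(nθ) + i sin(nθ))
= 4^11(cos(11*240°) + i sin(11*240°))
= 4194304(cos 120° + i sin 120°)
= -2097152 + 2097152*sqrt(3)i


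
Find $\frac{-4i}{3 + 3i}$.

Multiply numerator and denominator by conjugate (3 - 3i):
= (-4i)(3 - 3i) / (3^2 + 3^2)
= (-12 - 12i) / 18
Divide through by 6: (-2 - 2i) / 3
= -2/3 - (2/3)i


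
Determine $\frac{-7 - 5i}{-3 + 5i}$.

Multiply numerator and denominator by conjugate (-3 - 5i):
= (-7 - 5i)(-3 - 5i) / ((-3)^2 + 5^2)
= (-4 + 50i) / 34
Divide through by 2: (-2 + 25i) / 17
= -2/17 + (25/17)i


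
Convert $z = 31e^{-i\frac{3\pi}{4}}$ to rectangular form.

a = r cos θ = 31 * -sqrt(2)/2 = -31*sqrt(2)/2
b = r sin θ = 31 * -sqrt(2)/2 = -31*sqrt(2)/2
z = -31*sqrt(2)/2 - (31*sqrt(2)/2)i


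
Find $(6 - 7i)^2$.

(a + bi)^2 = a^2 - b^2 + 2abi
= 6^2 - (-7)^2 + 2*6*(-7)i
= -13 - 84i


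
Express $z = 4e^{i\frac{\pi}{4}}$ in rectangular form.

a = r cos θ = 4 * sqrt(2)/2 = 2*sqrt(2)
b = r sin θ = 4 * sqrt(2)/2 = 2*sqrt(2)
z = 2*sqrt(2) + 2*sqrt(2)i
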